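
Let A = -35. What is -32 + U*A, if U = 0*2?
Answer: -32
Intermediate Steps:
U = 0
-32 + U*A = -32 + 0*(-35) = -32 + 0 = -32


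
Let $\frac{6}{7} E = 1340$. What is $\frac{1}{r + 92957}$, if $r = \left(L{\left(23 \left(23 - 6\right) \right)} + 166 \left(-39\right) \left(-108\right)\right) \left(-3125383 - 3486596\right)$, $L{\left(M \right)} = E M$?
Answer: $- \frac{1}{8664703051481} \approx -1.1541 \cdot 10^{-13}$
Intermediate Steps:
$E = \frac{4690}{3}$ ($E = \frac{7}{6} \cdot 1340 = \frac{4690}{3} \approx 1563.3$)
$L{\left(M \right)} = \frac{4690 M}{3}$
$r = -8664703144438$ ($r = \left(\frac{4690 \cdot 23 \left(23 - 6\right)}{3} + 166 \left(-39\right) \left(-108\right)\right) \left(-3125383 - 3486596\right) = \left(\frac{4690 \cdot 23 \cdot 17}{3} - -699192\right) \left(-6611979\right) = \left(\frac{4690}{3} \cdot 391 + 699192\right) \left(-6611979\right) = \left(\frac{1833790}{3} + 699192\right) \left(-6611979\right) = \frac{3931366}{3} \left(-6611979\right) = -8664703144438$)
$\frac{1}{r + 92957} = \frac{1}{-8664703144438 + 92957} = \frac{1}{-8664703051481} = - \frac{1}{8664703051481}$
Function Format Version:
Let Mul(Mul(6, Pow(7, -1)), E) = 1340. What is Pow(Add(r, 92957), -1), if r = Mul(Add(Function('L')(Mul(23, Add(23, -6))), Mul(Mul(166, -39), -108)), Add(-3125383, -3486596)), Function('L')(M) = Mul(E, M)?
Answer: Rational(-1, 8664703051481) ≈ -1.1541e-13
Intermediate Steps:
E = Rational(4690, 3) (E = Mul(Rational(7, 6), 1340) = Rational(4690, 3) ≈ 1563.3)
Function('L')(M) = Mul(Rational(4690, 3), M)
r = -8664703144438 (r = Mul(Add(Mul(Rational(4690, 3), Mul(23, Add(23, -6))), Mul(Mul(166, -39), -108)), Add(-3125383, -3486596)) = Mul(Add(Mul(Rational(4690, 3), Mul(23, 17)), Mul(-6474, -108)), -6611979) = Mul(Add(Mul(Rational(4690, 3), 391), 699192), -6611979) = Mul(Add(Rational(1833790, 3), 699192), -6611979) = Mul(Rational(3931366, 3), -6611979) = -8664703144438)
Pow(Add(r, 92957), -1) = Pow(Add(-8664703144438, 92957), -1) = Pow(-8664703051481, -1) = Rational(-1, 8664703051481)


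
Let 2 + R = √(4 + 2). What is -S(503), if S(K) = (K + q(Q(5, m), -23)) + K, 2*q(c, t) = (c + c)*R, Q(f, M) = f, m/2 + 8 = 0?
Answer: -996 - 5*√6 ≈ -1008.2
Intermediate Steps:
R = -2 + √6 (R = -2 + √(4 + 2) = -2 + √6 ≈ 0.44949)
m = -16 (m = -16 + 2*0 = -16 + 0 = -16)
q(c, t) = c*(-2 + √6) (q(c, t) = ((c + c)*(-2 + √6))/2 = ((2*c)*(-2 + √6))/2 = (2*c*(-2 + √6))/2 = c*(-2 + √6))
S(K) = -10 + 2*K + 5*√6 (S(K) = (K + 5*(-2 + √6)) + K = (K + (-10 + 5*√6)) + K = (-10 + K + 5*√6) + K = -10 + 2*K + 5*√6)
-S(503) = -(-10 + 2*503 + 5*√6) = -(-10 + 1006 + 5*√6) = -(996 + 5*√6) = -996 - 5*√6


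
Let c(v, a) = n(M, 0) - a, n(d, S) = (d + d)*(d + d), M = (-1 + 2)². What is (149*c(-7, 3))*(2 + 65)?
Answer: 9983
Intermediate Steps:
M = 1 (M = 1² = 1)
n(d, S) = 4*d² (n(d, S) = (2*d)*(2*d) = 4*d²)
c(v, a) = 4 - a (c(v, a) = 4*1² - a = 4*1 - a = 4 - a)
(149*c(-7, 3))*(2 + 65) = (149*(4 - 1*3))*(2 + 65) = (149*(4 - 3))*67 = (149*1)*67 = 149*67 = 9983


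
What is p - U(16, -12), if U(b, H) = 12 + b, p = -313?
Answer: -341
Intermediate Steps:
p - U(16, -12) = -313 - (12 + 16) = -313 - 1*28 = -313 - 28 = -341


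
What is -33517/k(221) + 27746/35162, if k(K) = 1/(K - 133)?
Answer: -51855075303/17581 ≈ -2.9495e+6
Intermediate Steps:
k(K) = 1/(-133 + K)
-33517/k(221) + 27746/35162 = -33517/(1/(-133 + 221)) + 27746/35162 = -33517/(1/88) + 27746*(1/35162) = -33517/1/88 + 13873/17581 = -33517*88 + 13873/17581 = -2949496 + 13873/17581 = -51855075303/17581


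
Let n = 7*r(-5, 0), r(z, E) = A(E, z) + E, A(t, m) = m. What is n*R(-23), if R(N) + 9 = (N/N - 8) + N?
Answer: 1365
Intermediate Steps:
r(z, E) = E + z (r(z, E) = z + E = E + z)
R(N) = -16 + N (R(N) = -9 + ((N/N - 8) + N) = -9 + ((1 - 8) + N) = -9 + (-7 + N) = -16 + N)
n = -35 (n = 7*(0 - 5) = 7*(-5) = -35)
n*R(-23) = -35*(-16 - 23) = -35*(-39) = 1365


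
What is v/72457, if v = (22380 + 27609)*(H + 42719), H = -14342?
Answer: 1418537853/72457 ≈ 19578.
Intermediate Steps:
v = 1418537853 (v = (22380 + 27609)*(-14342 + 42719) = 49989*28377 = 1418537853)
v/72457 = 1418537853/72457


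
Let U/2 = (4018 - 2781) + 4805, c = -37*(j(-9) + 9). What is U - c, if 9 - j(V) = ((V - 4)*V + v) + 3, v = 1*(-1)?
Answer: 8347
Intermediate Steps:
v = -1
j(V) = 7 - V*(-4 + V) (j(V) = 9 - (((V - 4)*V - 1) + 3) = 9 - (((-4 + V)*V - 1) + 3) = 9 - ((V*(-4 + V) - 1) + 3) = 9 - ((-1 + V*(-4 + V)) + 3) = 9 - (2 + V*(-4 + V)) = 9 + (-2 - V*(-4 + V)) = 7 - V*(-4 + V))
c = 3737 (c = -37*((7 - 1*(-9)**2 + 4*(-9)) + 9) = -37*((7 - 1*81 - 36) + 9) = -37*((7 - 81 - 36) + 9) = -37*(-110 + 9) = -37*(-101) = 3737)
U = 12084 (U = 2*((4018 - 2781) + 4805) = 2*(1237 + 4805) = 2*6042 = 12084)
U - c = 12084 - 1*3737 = 12084 - 3737 = 8347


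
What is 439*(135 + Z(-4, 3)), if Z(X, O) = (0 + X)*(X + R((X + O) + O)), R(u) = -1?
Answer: 68045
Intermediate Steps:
Z(X, O) = X*(-1 + X) (Z(X, O) = (0 + X)*(X - 1) = X*(-1 + X))
439*(135 + Z(-4, 3)) = 439*(135 - 4*(-1 - 4)) = 439*(135 - 4*(-5)) = 439*(135 + 20) = 439*155 = 68045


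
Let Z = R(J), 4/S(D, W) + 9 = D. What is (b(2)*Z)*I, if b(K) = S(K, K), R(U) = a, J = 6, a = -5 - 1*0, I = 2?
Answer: 40/7 ≈ 5.7143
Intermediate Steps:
S(D, W) = 4/(-9 + D)
a = -5 (a = -5 + 0 = -5)
R(U) = -5
b(K) = 4/(-9 + K)
Z = -5
(b(2)*Z)*I = ((4/(-9 + 2))*(-5))*2 = ((4/(-7))*(-5))*2 = ((4*(-⅐))*(-5))*2 = -4/7*(-5)*2 = (20/7)*2 = 40/7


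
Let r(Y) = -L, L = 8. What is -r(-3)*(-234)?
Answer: -1872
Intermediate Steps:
r(Y) = -8 (r(Y) = -1*8 = -8)
-r(-3)*(-234) = -(-8)*(-234) = -1*1872 = -1872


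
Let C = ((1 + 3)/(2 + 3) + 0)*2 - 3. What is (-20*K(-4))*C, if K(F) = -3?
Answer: -84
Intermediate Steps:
C = -7/5 (C = (4/5 + 0)*2 - 3 = (4/5)*2 - 3 = 8/5 - 3 = -7/5 ≈ -1.4000)
(-20*K(-4))*C = -20*(-3)*(-7/5) = 60*(-7/5) = -84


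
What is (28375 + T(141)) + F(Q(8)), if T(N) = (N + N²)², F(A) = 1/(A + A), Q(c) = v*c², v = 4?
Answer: 205265335809/512 ≈ 4.0091e+8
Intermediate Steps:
Q(c) = 4*c²
F(A) = 1/(2*A)
(28375 + T(141)) + F(Q(8)) = (28375 + 141²*(1 + 141)²) + 1/(2*((4*8²))) = (28375 + 19881*142²) + 1/(2*((4*64))) = (28375 + 19881*20164) + (½)/256 = (28375 + 400880484) + (½)*(1/256) = 400908859 + 1/512 = 205265335809/512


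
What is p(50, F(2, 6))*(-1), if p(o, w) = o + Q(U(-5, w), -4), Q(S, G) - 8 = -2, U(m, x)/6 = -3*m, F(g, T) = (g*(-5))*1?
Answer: -56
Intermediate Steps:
F(g, T) = -5*g (F(g, T) = -5*g*1 = -5*g)
U(m, x) = -18*m (U(m, x) = 6*(-3*m) = -18*m)
Q(S, G) = 6 (Q(S, G) = 8 - 2 = 6)
p(o, w) = 6 + o (p(o, w) = o + 6 = 6 + o)
p(50, F(2, 6))*(-1) = (6 + 50)*(-1) = 56*(-1) = -56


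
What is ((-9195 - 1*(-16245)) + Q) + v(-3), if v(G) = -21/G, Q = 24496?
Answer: 31553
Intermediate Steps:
((-9195 - 1*(-16245)) + Q) + v(-3) = ((-9195 - 1*(-16245)) + 24496) - 21/(-3) = ((-9195 + 16245) + 24496) - 21*(-1/3) = (7050 + 24496) + 7 = 31546 + 7 = 31553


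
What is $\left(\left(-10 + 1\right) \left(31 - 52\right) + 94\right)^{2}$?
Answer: $80089$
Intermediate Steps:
$\left(\left(-10 + 1\right) \left(31 - 52\right) + 94\right)^{2} = \left(\left(-9\right) \left(-21\right) + 94\right)^{2} = \left(189 + 94\right)^{2} = 283^{2} = 80089$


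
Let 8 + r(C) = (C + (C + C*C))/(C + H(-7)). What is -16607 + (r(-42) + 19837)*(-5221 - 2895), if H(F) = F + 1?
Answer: -160664711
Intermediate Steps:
H(F) = 1 + F
r(C) = -8 + (C**2 + 2*C)/(-6 + C) (r(C) = -8 + (C + (C + C*C))/(C + (1 - 7)) = -8 + (C + (C + C**2))/(C - 6) = -8 + (C**2 + 2*C)/(-6 + C))
-16607 + (r(-42) + 19837)*(-5221 - 2895) = -16607 + ((48 + (-42)**2 - 6*(-42))/(-6 - 42) + 19837)*(-5221 - 2895) = -16607 + ((48 + 1764 + 252)/(-48) + 19837)*(-8116) = -16607 + (-1/48*2064 + 19837)*(-8116) = -16607 + (-43 + 19837)*(-8116) = -16607 + 19794*(-8116) = -16607 - 160648104 = -160664711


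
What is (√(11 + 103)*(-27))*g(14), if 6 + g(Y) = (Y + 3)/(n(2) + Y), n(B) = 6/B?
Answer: 135*√114 ≈ 1441.4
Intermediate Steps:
g(Y) = -5 (g(Y) = -6 + (Y + 3)/(6/2 + Y) = -6 + (3 + Y)/(6*(½) + Y) = -6 + (3 + Y)/(3 + Y) = -6 + 1 = -5)
(√(11 + 103)*(-27))*g(14) = (√(11 + 103)*(-27))*(-5) = (√114*(-27))*(-5) = -27*√114*(-5) = 135*√114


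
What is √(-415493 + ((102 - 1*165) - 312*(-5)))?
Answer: 194*I*√11 ≈ 643.42*I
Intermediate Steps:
√(-415493 + ((102 - 1*165) - 312*(-5))) = √(-415493 + ((102 - 165) + 1560)) = √(-415493 + (-63 + 1560)) = √(-415493 + 1497) = √(-413996) = 194*I*√11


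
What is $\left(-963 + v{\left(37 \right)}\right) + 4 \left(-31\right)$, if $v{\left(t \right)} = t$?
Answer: $-1050$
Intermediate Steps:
$\left(-963 + v{\left(37 \right)}\right) + 4 \left(-31\right) = \left(-963 + 37\right) + 4 \left(-31\right) = -926 - 124 = -1050$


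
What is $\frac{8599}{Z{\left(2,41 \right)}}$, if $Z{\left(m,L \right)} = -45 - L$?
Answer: $- \frac{8599}{86} \approx -99.988$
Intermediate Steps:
$\frac{8599}{Z{\left(2,41 \right)}} = \frac{8599}{-45 - 41} = \frac{8599}{-86} = 8599 \left(- \frac{1}{86}\right) = - \frac{8599}{86}$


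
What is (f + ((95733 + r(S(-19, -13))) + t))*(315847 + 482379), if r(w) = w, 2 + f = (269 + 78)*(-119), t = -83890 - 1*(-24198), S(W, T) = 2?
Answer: -4192282952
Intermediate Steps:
t = -59692 (t = -83890 + 24198 = -59692)
f = -41295 (f = -2 + (269 + 78)*(-119) = -2 + 347*(-119) = -2 - 41293 = -41295)
(f + ((95733 + r(S(-19, -13))) + t))*(315847 + 482379) = (-41295 + ((95733 + 2) - 59692))*(315847 + 482379) = (-41295 + (95735 - 59692))*798226 = (-41295 + 36043)*798226 = -5252*798226 = -4192282952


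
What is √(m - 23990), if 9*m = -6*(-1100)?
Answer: I*√209310/3 ≈ 152.5*I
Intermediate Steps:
m = 2200/3 (m = (-6*(-1100))/9 = (⅑)*6600 = 2200/3 ≈ 733.33)
√(m - 23990) = √(2200/3 - 23990) = √(-69770/3) = I*√209310/3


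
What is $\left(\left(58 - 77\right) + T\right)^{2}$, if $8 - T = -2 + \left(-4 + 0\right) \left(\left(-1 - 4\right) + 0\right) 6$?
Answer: $16641$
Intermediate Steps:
$T = -110$ ($T = 8 - \left(-2 + \left(-4 + 0\right) \left(\left(-1 - 4\right) + 0\right) 6\right) = 8 - \left(-2 + - 4 \left(\left(-1 - 4\right) + 0\right) 6\right) = 8 - \left(-2 + - 4 \left(-5 + 0\right) 6\right) = 8 - \left(-2 + \left(-4\right) \left(-5\right) 6\right) = 8 - \left(-2 + 20 \cdot 6\right) = 8 - \left(-2 + 120\right) = 8 - 118 = -110$)
$\left(\left(58 - 77\right) + T\right)^{2} = \left(\left(58 - 77\right) - 110\right)^{2} = \left(-19 - 110\right)^{2} = \left(-129\right)^{2} = 16641$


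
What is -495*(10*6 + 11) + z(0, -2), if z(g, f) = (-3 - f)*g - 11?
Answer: -35156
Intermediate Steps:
z(g, f) = -11 + g*(-3 - f) (z(g, f) = g*(-3 - f) - 11 = -11 + g*(-3 - f))
-495*(10*6 + 11) + z(0, -2) = -495*(10*6 + 11) + (-11 - 3*0 - 1*(-2)*0) = -495*(60 + 11) + (-11 + 0 + 0) = -495*71 - 11 = -35145 - 11 = -35156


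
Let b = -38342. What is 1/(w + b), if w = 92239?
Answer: 1/53897 ≈ 1.8554e-5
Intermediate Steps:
1/(w + b) = 1/(92239 - 38342) = 1/53897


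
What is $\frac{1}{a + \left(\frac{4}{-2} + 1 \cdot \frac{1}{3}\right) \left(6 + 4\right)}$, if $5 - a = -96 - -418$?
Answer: $- \frac{3}{1001} \approx -0.002997$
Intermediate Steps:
$a = -317$ ($a = 5 - \left(-96 - -418\right) = 5 - \left(-96 + 418\right) = 5 - 322 = -317$)
$\frac{1}{a + \left(\frac{4}{-2} + 1 \cdot \frac{1}{3}\right) \left(6 + 4\right)} = \frac{1}{-317 + \left(\frac{4}{-2} + 1 \cdot \frac{1}{3}\right) \left(6 + 4\right)} = \frac{1}{-317 + \left(4 \left(- \frac{1}{2}\right) + 1 \cdot \frac{1}{3}\right) 10} = \frac{1}{-317 + \left(-2 + \frac{1}{3}\right) 10} = \frac{1}{-317 - \frac{50}{3}} = \frac{1}{- \frac{1001}{3}} = - \frac{3}{1001}$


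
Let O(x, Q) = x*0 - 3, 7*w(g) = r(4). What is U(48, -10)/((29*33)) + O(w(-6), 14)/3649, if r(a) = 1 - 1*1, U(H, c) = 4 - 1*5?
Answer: -6520/3492093 ≈ -0.0018671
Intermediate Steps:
U(H, c) = -1 (U(H, c) = 4 - 5 = -1)
r(a) = 0 (r(a) = 1 - 1 = 0)
w(g) = 0 (w(g) = (1/7)*0 = 0)
O(x, Q) = -3 (O(x, Q) = 0 - 3 = -3)
U(48, -10)/((29*33)) + O(w(-6), 14)/3649 = -1/(29*33) - 3/3649 = -1/957 - 3*1/3649 = -1*1/957 - 3/3649 = -1/957 - 3/3649 = -6520/3492093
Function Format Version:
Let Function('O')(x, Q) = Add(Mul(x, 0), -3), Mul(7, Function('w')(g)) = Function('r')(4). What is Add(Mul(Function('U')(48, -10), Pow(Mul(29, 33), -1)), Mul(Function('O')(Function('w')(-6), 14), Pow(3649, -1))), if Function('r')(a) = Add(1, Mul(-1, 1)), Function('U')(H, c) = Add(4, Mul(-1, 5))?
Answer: Rational(-6520, 3492093) ≈ -0.0018671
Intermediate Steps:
Function('U')(H, c) = -1 (Function('U')(H, c) = Add(4, -5) = -1)
Function('r')(a) = 0 (Function('r')(a) = Add(1, -1) = 0)
Function('w')(g) = 0 (Function('w')(g) = Mul(Rational(1, 7), 0) = 0)
Function('O')(x, Q) = -3 (Function('O')(x, Q) = Add(0, -3) = -3)
Add(Mul(Function('U')(48, -10), Pow(Mul(29, 33), -1)), Mul(Function('O')(Function('w')(-6), 14), Pow(3649, -1))) = Add(Mul(-1, Pow(Mul(29, 33), -1)), Mul(-3, Pow(3649, -1))) = Add(Mul(-1, Pow(957, -1)), Mul(-3, Rational(1, 3649))) = Add(Mul(-1, Rational(1, 957)), Rational(-3, 3649)) = Add(Rational(-1, 957), Rational(-3, 3649)) = Rational(-6520, 3492093)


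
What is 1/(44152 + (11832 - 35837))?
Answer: 1/20147 ≈ 4.9635e-5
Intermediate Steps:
1/(44152 + (11832 - 35837)) = 1/(44152 - 24005) = 1/20147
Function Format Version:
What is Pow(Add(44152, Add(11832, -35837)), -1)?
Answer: Rational(1, 20147) ≈ 4.9635e-5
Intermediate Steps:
Pow(Add(44152, Add(11832, -35837)), -1) = Pow(Add(44152, -24005), -1) = Pow(20147, -1) = Rational(1, 20147)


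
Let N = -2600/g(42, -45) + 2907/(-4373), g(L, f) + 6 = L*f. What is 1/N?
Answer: 1036401/732266 ≈ 1.4153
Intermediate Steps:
g(L, f) = -6 + L*f
N = 732266/1036401 (N = -2600/(-6 + 42*(-45)) + 2907/(-4373) = -2600/(-6 - 1890) + 2907*(-1/4373) = -2600/(-1896) - 2907/4373 = -2600*(-1/1896) - 2907/4373 = 325/237 - 2907/4373 = 732266/1036401 ≈ 0.70655)
1/N = 1/(732266/1036401) = 1036401/732266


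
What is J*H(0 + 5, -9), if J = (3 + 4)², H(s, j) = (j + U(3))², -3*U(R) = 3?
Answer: 4900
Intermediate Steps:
U(R) = -1 (U(R) = -⅓*3 = -1)
H(s, j) = (-1 + j)² (H(s, j) = (j - 1)² = (-1 + j)²)
J = 49 (J = 7² = 49)
J*H(0 + 5, -9) = 49*(-1 - 9)² = 49*(-10)² = 49*100 = 4900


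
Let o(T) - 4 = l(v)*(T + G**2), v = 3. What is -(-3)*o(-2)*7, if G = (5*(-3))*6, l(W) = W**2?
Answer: 1530606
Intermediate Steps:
G = -90 (G = -15*6 = -90)
o(T) = 72904 + 9*T (o(T) = 4 + 3**2*(T + (-90)**2) = 4 + 9*(T + 8100) = 4 + 9*(8100 + T) = 4 + (72900 + 9*T) = 72904 + 9*T)
-(-3)*o(-2)*7 = -(-3)*(72904 + 9*(-2))*7 = -(-3)*(72904 - 18)*7 = -(-3)*72886*7 = -3*(-72886)*7 = 218658*7 = 1530606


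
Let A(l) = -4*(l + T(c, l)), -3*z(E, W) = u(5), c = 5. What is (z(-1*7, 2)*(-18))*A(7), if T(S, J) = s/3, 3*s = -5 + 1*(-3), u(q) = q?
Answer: -2200/3 ≈ -733.33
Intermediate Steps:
z(E, W) = -5/3 (z(E, W) = -1/3*5 = -5/3)
s = -8/3 (s = (-5 + 1*(-3))/3 = (-5 - 3)/3 = (1/3)*(-8) = -8/3 ≈ -2.6667)
T(S, J) = -8/9 (T(S, J) = -8/3/3 = -8/3*1/3 = -8/9)
A(l) = 32/9 - 4*l (A(l) = -4*(l - 8/9) = -4*(-8/9 + l) = 32/9 - 4*l)
(z(-1*7, 2)*(-18))*A(7) = (-5/3*(-18))*(32/9 - 4*7) = 30*(32/9 - 28) = 30*(-220/9) = -2200/3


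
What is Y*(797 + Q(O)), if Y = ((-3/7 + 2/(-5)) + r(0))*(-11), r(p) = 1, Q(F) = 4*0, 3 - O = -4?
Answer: -52602/35 ≈ -1502.9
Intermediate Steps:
O = 7 (O = 3 - 1*(-4) = 3 + 4 = 7)
Q(F) = 0
Y = -66/35 (Y = ((-3/7 + 2/(-5)) + 1)*(-11) = ((-3*⅐ + 2*(-⅕)) + 1)*(-11) = ((-3/7 - ⅖) + 1)*(-11) = (-29/35 + 1)*(-11) = (6/35)*(-11) = -66/35 ≈ -1.8857)
Y*(797 + Q(O)) = -66*(797 + 0)/35 = -66/35*797 = -52602/35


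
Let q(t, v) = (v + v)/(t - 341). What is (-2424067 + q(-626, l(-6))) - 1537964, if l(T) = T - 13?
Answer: -3831283939/967 ≈ -3.9620e+6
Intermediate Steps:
l(T) = -13 + T
q(t, v) = 2*v/(-341 + t) (q(t, v) = (2*v)/(-341 + t) = 2*v/(-341 + t))
(-2424067 + q(-626, l(-6))) - 1537964 = (-2424067 + 2*(-13 - 6)/(-341 - 626)) - 1537964 = (-2424067 + 2*(-19)/(-967)) - 1537964 = (-2424067 + 2*(-19)*(-1/967)) - 1537964 = (-2424067 + 38/967) - 1537964 = -2344072751/967 - 1537964 = -3831283939/967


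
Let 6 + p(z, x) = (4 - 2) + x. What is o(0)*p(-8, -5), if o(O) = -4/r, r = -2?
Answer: -18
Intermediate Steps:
p(z, x) = -4 + x (p(z, x) = -6 + ((4 - 2) + x) = -6 + (2 + x) = -4 + x)
o(O) = 2 (o(O) = -4/(-2) = -4*(-½) = 2)
o(0)*p(-8, -5) = 2*(-4 - 5) = 2*(-9) = -18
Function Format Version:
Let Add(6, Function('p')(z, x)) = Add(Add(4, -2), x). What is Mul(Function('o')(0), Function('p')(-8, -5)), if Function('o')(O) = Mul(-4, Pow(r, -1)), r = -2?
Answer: -18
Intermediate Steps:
Function('p')(z, x) = Add(-4, x) (Function('p')(z, x) = Add(-6, Add(Add(4, -2), x)) = Add(-6, Add(2, x)) = Add(-4, x))
Function('o')(O) = 2 (Function('o')(O) = Mul(-4, Pow(-2, -1)) = Mul(-4, Rational(-1, 2)) = 2)
Mul(Function('o')(0), Function('p')(-8, -5)) = Mul(2, Add(-4, -5)) = Mul(2, -9) = -18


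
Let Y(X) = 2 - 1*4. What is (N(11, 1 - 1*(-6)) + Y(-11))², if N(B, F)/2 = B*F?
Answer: 23104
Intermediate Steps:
N(B, F) = 2*B*F (N(B, F) = 2*(B*F) = 2*B*F)
Y(X) = -2 (Y(X) = 2 - 4 = -2)
(N(11, 1 - 1*(-6)) + Y(-11))² = (2*11*(1 - 1*(-6)) - 2)² = (2*11*(1 + 6) - 2)² = (2*11*7 - 2)² = (154 - 2)² = 152² = 23104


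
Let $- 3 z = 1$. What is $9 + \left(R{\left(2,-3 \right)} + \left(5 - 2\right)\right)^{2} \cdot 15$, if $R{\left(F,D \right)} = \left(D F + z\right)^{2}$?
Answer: $\frac{752963}{27} \approx 27888.0$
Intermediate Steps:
$z = - \frac{1}{3}$ ($z = \left(- \frac{1}{3}\right) 1 = - \frac{1}{3} \approx -0.33333$)
$R{\left(F,D \right)} = \left(- \frac{1}{3} + D F\right)^{2}$ ($R{\left(F,D \right)} = \left(D F - \frac{1}{3}\right)^{2} = \left(- \frac{1}{3} + D F\right)^{2}$)
$9 + \left(R{\left(2,-3 \right)} + \left(5 - 2\right)\right)^{2} \cdot 15 = 9 + \left(\frac{\left(-1 + 3 \left(-3\right) 2\right)^{2}}{9} + \left(5 - 2\right)\right)^{2} \cdot 15 = 9 + \left(\frac{\left(-1 - 18\right)^{2}}{9} + \left(5 - 2\right)\right)^{2} \cdot 15 = 9 + \left(\frac{\left(-19\right)^{2}}{9} + 3\right)^{2} \cdot 15 = 9 + \left(\frac{1}{9} \cdot 361 + 3\right)^{2} \cdot 15 = 9 + \left(\frac{361}{9} + 3\right)^{2} \cdot 15 = 9 + \left(\frac{388}{9}\right)^{2} \cdot 15 = 9 + \frac{150544}{81} \cdot 15 = 9 + \frac{752720}{27} = \frac{752963}{27}$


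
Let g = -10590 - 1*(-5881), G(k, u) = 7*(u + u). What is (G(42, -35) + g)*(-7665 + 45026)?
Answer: -194239839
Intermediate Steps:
G(k, u) = 14*u (G(k, u) = 7*(2*u) = 14*u)
g = -4709 (g = -10590 + 5881 = -4709)
(G(42, -35) + g)*(-7665 + 45026) = (14*(-35) - 4709)*(-7665 + 45026) = (-490 - 4709)*37361 = -5199*37361 = -194239839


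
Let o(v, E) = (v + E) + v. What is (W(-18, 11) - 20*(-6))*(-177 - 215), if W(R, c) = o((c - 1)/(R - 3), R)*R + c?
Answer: -185080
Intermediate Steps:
o(v, E) = E + 2*v (o(v, E) = (E + v) + v = E + 2*v)
W(R, c) = c + R*(R + 2*(-1 + c)/(-3 + R)) (W(R, c) = (R + 2*((c - 1)/(R - 3)))*R + c = (R + 2*((-1 + c)/(-3 + R)))*R + c = (R + 2*(-1 + c)/(-3 + R))*R + c = R*(R + 2*(-1 + c)/(-3 + R)) + c = c + R*(R + 2*(-1 + c)/(-3 + R)))
(W(-18, 11) - 20*(-6))*(-177 - 215) = ((-18*(-2 + 2*11 - 18*(-3 - 18)) + 11*(-3 - 18))/(-3 - 18) - 20*(-6))*(-177 - 215) = ((-18*(-2 + 22 - 18*(-21)) + 11*(-21))/(-21) + 120)*(-392) = (-(-18*(-2 + 22 + 378) - 231)/21 + 120)*(-392) = (-(-18*398 - 231)/21 + 120)*(-392) = (-(-7164 - 231)/21 + 120)*(-392) = (-1/21*(-7395) + 120)*(-392) = (2465/7 + 120)*(-392) = (3305/7)*(-392) = -185080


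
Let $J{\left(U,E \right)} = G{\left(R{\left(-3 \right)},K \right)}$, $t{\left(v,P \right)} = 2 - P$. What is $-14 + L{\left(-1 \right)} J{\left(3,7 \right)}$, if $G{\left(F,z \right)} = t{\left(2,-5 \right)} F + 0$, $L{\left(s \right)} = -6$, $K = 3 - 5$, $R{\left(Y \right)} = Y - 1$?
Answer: $154$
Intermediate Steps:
$R{\left(Y \right)} = -1 + Y$
$K = -2$
$G{\left(F,z \right)} = 7 F$ ($G{\left(F,z \right)} = \left(2 - -5\right) F + 0 = \left(2 + 5\right) F + 0 = 7 F + 0 = 7 F$)
$J{\left(U,E \right)} = -28$ ($J{\left(U,E \right)} = 7 \left(-1 - 3\right) = 7 \left(-4\right) = -28$)
$-14 + L{\left(-1 \right)} J{\left(3,7 \right)} = -14 - -168 = -14 + 168 = 154$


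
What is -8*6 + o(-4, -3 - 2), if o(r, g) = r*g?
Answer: -28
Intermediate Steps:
o(r, g) = g*r
-8*6 + o(-4, -3 - 2) = -8*6 + (-3 - 2)*(-4) = -48 - 5*(-4) = -48 + 20 = -28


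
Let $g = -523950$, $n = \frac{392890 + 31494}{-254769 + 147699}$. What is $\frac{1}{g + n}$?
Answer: $- \frac{53535}{28049875442} \approx -1.9086 \cdot 10^{-6}$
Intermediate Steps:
$n = - \frac{212192}{53535}$ ($n = \frac{424384}{-107070} = 424384 \left(- \frac{1}{107070}\right) = - \frac{212192}{53535} \approx -3.9636$)
$\frac{1}{g + n} = \frac{1}{-523950 - \frac{212192}{53535}} = \frac{1}{- \frac{28049875442}{53535}} = - \frac{53535}{28049875442}$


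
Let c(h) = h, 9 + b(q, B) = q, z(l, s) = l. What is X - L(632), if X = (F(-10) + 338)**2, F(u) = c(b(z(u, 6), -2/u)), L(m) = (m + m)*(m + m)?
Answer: -1495935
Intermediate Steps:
L(m) = 4*m**2 (L(m) = (2*m)*(2*m) = 4*m**2)
b(q, B) = -9 + q
F(u) = -9 + u
X = 101761 (X = ((-9 - 10) + 338)**2 = (-19 + 338)**2 = 319**2 = 101761)
X - L(632) = 101761 - 4*632**2 = 101761 - 4*399424 = 101761 - 1*1597696 = 101761 - 1597696 = -1495935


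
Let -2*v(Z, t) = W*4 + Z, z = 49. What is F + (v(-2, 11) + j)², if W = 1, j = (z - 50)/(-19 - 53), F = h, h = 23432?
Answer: 121476529/5184 ≈ 23433.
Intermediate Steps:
F = 23432
j = 1/72 (j = (49 - 50)/(-19 - 53) = -1/(-72) = -1*(-1/72) = 1/72 ≈ 0.013889)
v(Z, t) = -2 - Z/2 (v(Z, t) = -(1*4 + Z)/2 = -(4 + Z)/2 = -2 - Z/2)
F + (v(-2, 11) + j)² = 23432 + ((-2 - ½*(-2)) + 1/72)² = 23432 + ((-2 + 1) + 1/72)² = 23432 + (-1 + 1/72)² = 23432 + (-71/72)² = 23432 + 5041/5184 = 121476529/5184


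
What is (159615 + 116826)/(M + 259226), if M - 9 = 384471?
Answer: 276441/643706 ≈ 0.42945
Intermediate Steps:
M = 384480 (M = 9 + 384471 = 384480)
(159615 + 116826)/(M + 259226) = (159615 + 116826)/(384480 + 259226) = 276441/643706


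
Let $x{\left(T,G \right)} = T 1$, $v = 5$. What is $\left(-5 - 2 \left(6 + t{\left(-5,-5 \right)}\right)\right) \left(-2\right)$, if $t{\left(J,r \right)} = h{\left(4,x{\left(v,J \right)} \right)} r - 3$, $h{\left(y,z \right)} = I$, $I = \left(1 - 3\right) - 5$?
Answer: $162$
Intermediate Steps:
$I = -7$ ($I = -2 - 5 = -7$)
$x{\left(T,G \right)} = T$
$h{\left(y,z \right)} = -7$
$t{\left(J,r \right)} = -3 - 7 r$ ($t{\left(J,r \right)} = - 7 r - 3 = -3 - 7 r$)
$\left(-5 - 2 \left(6 + t{\left(-5,-5 \right)}\right)\right) \left(-2\right) = \left(-5 - 2 \left(6 - -32\right)\right) \left(-2\right) = \left(-5 - 2 \left(6 + \left(-3 + 35\right)\right)\right) \left(-2\right) = \left(-5 - 2 \left(6 + 32\right)\right) \left(-2\right) = \left(-5 - 76\right) \left(-2\right) = \left(-81\right) \left(-2\right) = 162$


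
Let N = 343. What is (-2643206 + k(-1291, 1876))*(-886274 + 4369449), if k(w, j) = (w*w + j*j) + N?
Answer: 8858389760950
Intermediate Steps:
k(w, j) = 343 + j**2 + w**2 (k(w, j) = (w*w + j*j) + 343 = (w**2 + j**2) + 343 = (j**2 + w**2) + 343 = 343 + j**2 + w**2)
(-2643206 + k(-1291, 1876))*(-886274 + 4369449) = (-2643206 + (343 + 1876**2 + (-1291)**2))*(-886274 + 4369449) = (-2643206 + (343 + 3519376 + 1666681))*3483175 = (-2643206 + 5186400)*3483175 = 2543194*3483175 = 8858389760950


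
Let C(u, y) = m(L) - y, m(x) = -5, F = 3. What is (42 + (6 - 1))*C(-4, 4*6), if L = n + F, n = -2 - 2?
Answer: -1363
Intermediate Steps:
n = -4
L = -1 (L = -4 + 3 = -1)
C(u, y) = -5 - y
(42 + (6 - 1))*C(-4, 4*6) = (42 + (6 - 1))*(-5 - 4*6) = (42 + 5)*(-5 - 1*24) = 47*(-5 - 24) = 47*(-29) = -1363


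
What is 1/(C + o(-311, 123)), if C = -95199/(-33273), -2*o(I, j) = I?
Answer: 22182/3512767 ≈ 0.0063147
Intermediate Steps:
o(I, j) = -I/2
C = 31733/11091 (C = -95199*(-1/33273) = 31733/11091 ≈ 2.8611)
1/(C + o(-311, 123)) = 1/(31733/11091 - 1/2*(-311)) = 1/(31733/11091 + 311/2) = 1/(3512767/22182) = 22182/3512767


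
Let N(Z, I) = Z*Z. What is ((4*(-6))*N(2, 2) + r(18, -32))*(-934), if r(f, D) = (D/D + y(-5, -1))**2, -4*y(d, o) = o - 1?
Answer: 175125/2 ≈ 87563.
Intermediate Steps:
N(Z, I) = Z**2
y(d, o) = 1/4 - o/4 (y(d, o) = -(o - 1)/4 = -(-1 + o)/4 = 1/4 - o/4)
r(f, D) = 9/4 (r(f, D) = (D/D + (1/4 - 1/4*(-1)))**2 = (1 + (1/4 + 1/4))**2 = (1 + 1/2)**2 = (3/2)**2 = 9/4)
((4*(-6))*N(2, 2) + r(18, -32))*(-934) = ((4*(-6))*2**2 + 9/4)*(-934) = (-24*4 + 9/4)*(-934) = (-96 + 9/4)*(-934) = -375/4*(-934) = 175125/2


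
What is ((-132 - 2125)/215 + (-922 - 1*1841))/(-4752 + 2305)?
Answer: 596302/526105 ≈ 1.1334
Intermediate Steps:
((-132 - 2125)/215 + (-922 - 1*1841))/(-4752 + 2305) = (-2257*1/215 + (-922 - 1841))/(-2447) = (-2257/215 - 2763)*(-1/2447) = -596302/215*(-1/2447) = 596302/526105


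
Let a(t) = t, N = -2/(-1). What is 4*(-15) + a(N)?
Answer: -58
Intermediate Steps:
N = 2 (N = -2*(-1) = 2)
4*(-15) + a(N) = 4*(-15) + 2 = -60 + 2 = -58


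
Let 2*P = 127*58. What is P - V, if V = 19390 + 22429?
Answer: -38136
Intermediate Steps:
P = 3683 (P = (127*58)/2 = (½)*7366 = 3683)
V = 41819
P - V = 3683 - 1*41819 = 3683 - 41819 = -38136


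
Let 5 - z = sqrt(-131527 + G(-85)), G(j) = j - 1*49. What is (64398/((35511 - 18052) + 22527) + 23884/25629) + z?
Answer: 3864743968/512400597 - 3*I*sqrt(14629) ≈ 7.5424 - 362.85*I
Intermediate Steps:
G(j) = -49 + j (G(j) = j - 49 = -49 + j)
z = 5 - 3*I*sqrt(14629) (z = 5 - sqrt(-131527 + (-49 - 85)) = 5 - sqrt(-131527 - 134) = 5 - sqrt(-131661) = 5 - 3*I*sqrt(14629) ≈ 5.0 - 362.85*I)
(64398/((35511 - 18052) + 22527) + 23884/25629) + z = (64398/((35511 - 18052) + 22527) + 23884/25629) + (5 - 3*I*sqrt(14629)) = (64398/(17459 + 22527) + 23884*(1/25629)) + (5 - 3*I*sqrt(14629)) = (64398/39986 + 23884/25629) + (5 - 3*I*sqrt(14629)) = (64398*(1/39986) + 23884/25629) + (5 - 3*I*sqrt(14629)) = (32199/19993 + 23884/25629) + (5 - 3*I*sqrt(14629)) = 1302740983/512400597 + (5 - 3*I*sqrt(14629)) = 3864743968/512400597 - 3*I*sqrt(14629)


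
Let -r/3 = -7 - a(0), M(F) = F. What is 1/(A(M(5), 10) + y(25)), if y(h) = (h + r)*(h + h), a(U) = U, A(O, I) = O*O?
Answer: 1/2325 ≈ 0.00043011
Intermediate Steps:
A(O, I) = O**2
r = 21 (r = -3*(-7 - 1*0) = -3*(-7 + 0) = -3*(-7) = 21)
y(h) = 2*h*(21 + h) (y(h) = (h + 21)*(h + h) = (21 + h)*(2*h) = 2*h*(21 + h))
1/(A(M(5), 10) + y(25)) = 1/(5**2 + 2*25*(21 + 25)) = 1/(25 + 2*25*46) = 1/(25 + 2300) = 1/2325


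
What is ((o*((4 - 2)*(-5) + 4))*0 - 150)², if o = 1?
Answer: 22500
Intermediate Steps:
((o*((4 - 2)*(-5) + 4))*0 - 150)² = ((1*((4 - 2)*(-5) + 4))*0 - 150)² = ((1*(2*(-5) + 4))*0 - 150)² = ((1*(-10 + 4))*0 - 150)² = ((1*(-6))*0 - 150)² = (-6*0 - 150)² = (0 - 150)² = (-150)² = 22500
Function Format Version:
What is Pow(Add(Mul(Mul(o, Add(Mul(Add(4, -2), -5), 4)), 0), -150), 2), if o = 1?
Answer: 22500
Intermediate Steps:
Pow(Add(Mul(Mul(o, Add(Mul(Add(4, -2), -5), 4)), 0), -150), 2) = Pow(Add(Mul(Mul(1, Add(Mul(Add(4, -2), -5), 4)), 0), -150), 2) = Pow(Add(Mul(Mul(1, Add(Mul(2, -5), 4)), 0), -150), 2) = Pow(Add(Mul(Mul(1, Add(-10, 4)), 0), -150), 2) = Pow(Add(Mul(Mul(1, -6), 0), -150), 2) = Pow(Add(Mul(-6, 0), -150), 2) = Pow(Add(0, -150), 2) = Pow(-150, 2) = 22500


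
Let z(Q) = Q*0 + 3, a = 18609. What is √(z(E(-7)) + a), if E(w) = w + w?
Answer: 6*√517 ≈ 136.43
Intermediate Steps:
E(w) = 2*w
z(Q) = 3 (z(Q) = 0 + 3 = 3)
√(z(E(-7)) + a) = √(3 + 18609) = √18612 = 6*√517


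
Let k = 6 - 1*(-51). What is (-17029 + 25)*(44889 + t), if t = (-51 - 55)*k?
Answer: -660554388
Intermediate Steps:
k = 57 (k = 6 + 51 = 57)
t = -6042 (t = (-51 - 55)*57 = -106*57 = -6042)
(-17029 + 25)*(44889 + t) = (-17029 + 25)*(44889 - 6042) = -17004*38847 = -660554388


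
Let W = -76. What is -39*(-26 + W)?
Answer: 3978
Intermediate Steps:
-39*(-26 + W) = -39*(-26 - 76) = -39*(-102) = 3978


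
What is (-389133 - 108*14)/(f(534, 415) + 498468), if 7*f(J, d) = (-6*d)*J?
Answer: -911505/719872 ≈ -1.2662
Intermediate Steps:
f(J, d) = -6*J*d/7 (f(J, d) = ((-6*d)*J)/7 = (-6*J*d)/7 = -6*J*d/7)
(-389133 - 108*14)/(f(534, 415) + 498468) = (-389133 - 108*14)/(-6/7*534*415 + 498468) = (-389133 - 1512)/(-1329660/7 + 498468) = -390645/2159616/7 = -390645*7/2159616 = -911505/719872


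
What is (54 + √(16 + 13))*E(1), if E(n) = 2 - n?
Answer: 54 + √29 ≈ 59.385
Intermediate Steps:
(54 + √(16 + 13))*E(1) = (54 + √(16 + 13))*(2 - 1*1) = (54 + √29)*(2 - 1) = (54 + √29)*1 = 54 + √29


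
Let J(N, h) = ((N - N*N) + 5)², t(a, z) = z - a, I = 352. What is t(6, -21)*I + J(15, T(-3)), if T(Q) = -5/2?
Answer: 32521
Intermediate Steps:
T(Q) = -5/2 (T(Q) = -5*½ = -5/2)
J(N, h) = (5 + N - N²)² (J(N, h) = ((N - N²) + 5)² = (5 + N - N²)²)
t(6, -21)*I + J(15, T(-3)) = (-21 - 1*6)*352 + (5 + 15 - 1*15²)² = (-21 - 6)*352 + (5 + 15 - 1*225)² = -27*352 + (5 + 15 - 225)² = -9504 + (-205)² = -9504 + 42025 = 32521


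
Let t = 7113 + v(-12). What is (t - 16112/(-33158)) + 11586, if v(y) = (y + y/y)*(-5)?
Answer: 310930622/16579 ≈ 18755.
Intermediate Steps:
v(y) = -5 - 5*y (v(y) = (y + 1)*(-5) = (1 + y)*(-5) = -5 - 5*y)
t = 7168 (t = 7113 + (-5 - 5*(-12)) = 7113 + (-5 + 60) = 7113 + 55 = 7168)
(t - 16112/(-33158)) + 11586 = (7168 - 16112/(-33158)) + 11586 = (7168 - 16112*(-1/33158)) + 11586 = (7168 + 8056/16579) + 11586 = 118846328/16579 + 11586 = 310930622/16579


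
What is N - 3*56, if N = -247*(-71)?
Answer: 17369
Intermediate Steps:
N = 17537
N - 3*56 = 17537 - 3*56 = 17537 - 168 = 17369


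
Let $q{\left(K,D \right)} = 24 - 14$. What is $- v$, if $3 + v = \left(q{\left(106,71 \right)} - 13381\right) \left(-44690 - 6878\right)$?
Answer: $-689515725$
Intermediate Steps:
$q{\left(K,D \right)} = 10$ ($q{\left(K,D \right)} = 24 - 14 = 10$)
$v = 689515725$ ($v = -3 + \left(10 - 13381\right) \left(-44690 - 6878\right) = -3 - -689515728 = -3 + 689515728 = 689515725$)
$- v = \left(-1\right) 689515725 = -689515725$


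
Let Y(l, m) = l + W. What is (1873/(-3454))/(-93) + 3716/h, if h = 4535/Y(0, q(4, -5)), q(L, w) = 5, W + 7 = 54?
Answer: 56110558799/1456741770 ≈ 38.518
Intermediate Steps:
W = 47 (W = -7 + 54 = 47)
Y(l, m) = 47 + l (Y(l, m) = l + 47 = 47 + l)
h = 4535/47 (h = 4535/(47 + 0) = 4535/47 ≈ 96.489)
(1873/(-3454))/(-93) + 3716/h = (1873/(-3454))/(-93) + 3716/(4535/47) = (1873*(-1/3454))*(-1/93) + 3716*(47/4535) = -1873/3454*(-1/93) + 174652/4535 = 1873/321222 + 174652/4535 = 56110558799/1456741770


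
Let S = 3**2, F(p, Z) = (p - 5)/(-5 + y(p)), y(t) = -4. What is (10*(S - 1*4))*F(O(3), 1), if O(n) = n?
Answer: 100/9 ≈ 11.111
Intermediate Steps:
F(p, Z) = 5/9 - p/9 (F(p, Z) = (p - 5)/(-5 - 4) = (-5 + p)/(-9) = (-5 + p)*(-1/9) = 5/9 - p/9)
S = 9
(10*(S - 1*4))*F(O(3), 1) = (10*(9 - 1*4))*(5/9 - 1/9*3) = (10*(9 - 4))*(5/9 - 1/3) = (10*5)*(2/9) = 50*(2/9) = 100/9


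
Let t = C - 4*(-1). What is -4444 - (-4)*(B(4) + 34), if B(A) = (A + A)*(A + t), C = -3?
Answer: -4148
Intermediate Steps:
t = 1 (t = -3 - 4*(-1) = -3 + 4 = 1)
B(A) = 2*A*(1 + A) (B(A) = (A + A)*(A + 1) = (2*A)*(1 + A) = 2*A*(1 + A))
-4444 - (-4)*(B(4) + 34) = -4444 - (-4)*(2*4*(1 + 4) + 34) = -4444 - (-4)*(2*4*5 + 34) = -4444 - (-4)*(40 + 34) = -4444 - (-4)*74 = -4444 - 1*(-296) = -4444 + 296 = -4148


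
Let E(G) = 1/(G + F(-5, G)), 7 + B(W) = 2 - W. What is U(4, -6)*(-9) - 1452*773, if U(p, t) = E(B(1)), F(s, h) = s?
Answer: -12346347/11 ≈ -1.1224e+6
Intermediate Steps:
B(W) = -5 - W (B(W) = -7 + (2 - W) = -5 - W)
E(G) = 1/(-5 + G) (E(G) = 1/(G - 5) = 1/(-5 + G))
U(p, t) = -1/11 (U(p, t) = 1/(-5 + (-5 - 1*1)) = 1/(-5 + (-5 - 1)) = 1/(-5 - 6) = 1/(-11) = -1/11)
U(4, -6)*(-9) - 1452*773 = -1/11*(-9) - 1452*773 = 9/11 - 1122396 = -12346347/11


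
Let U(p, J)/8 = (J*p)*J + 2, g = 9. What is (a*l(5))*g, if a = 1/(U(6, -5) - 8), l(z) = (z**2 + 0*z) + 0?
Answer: 225/1208 ≈ 0.18626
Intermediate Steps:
l(z) = z**2 (l(z) = (z**2 + 0) + 0 = z**2 + 0 = z**2)
U(p, J) = 16 + 8*p*J**2 (U(p, J) = 8*((J*p)*J + 2) = 8*(p*J**2 + 2) = 8*(2 + p*J**2) = 16 + 8*p*J**2)
a = 1/1208 (a = 1/((16 + 8*6*(-5)**2) - 8) = 1/((16 + 8*6*25) - 8) = 1/((16 + 1200) - 8) = 1/(1216 - 8) = 1/1208 ≈ 0.00082781)
(a*l(5))*g = ((1/1208)*5**2)*9 = ((1/1208)*25)*9 = (25/1208)*9 = 225/1208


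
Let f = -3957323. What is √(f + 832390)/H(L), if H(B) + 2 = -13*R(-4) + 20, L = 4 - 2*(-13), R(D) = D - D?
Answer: I*√3124933/18 ≈ 98.208*I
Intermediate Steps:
R(D) = 0
L = 30 (L = 4 + 26 = 30)
H(B) = 18 (H(B) = -2 + (-13*0 + 20) = -2 + (0 + 20) = -2 + 20 = 18)
√(f + 832390)/H(L) = √(-3957323 + 832390)/18 = √(-3124933)*(1/18) = (I*√3124933)*(1/18) = I*√3124933/18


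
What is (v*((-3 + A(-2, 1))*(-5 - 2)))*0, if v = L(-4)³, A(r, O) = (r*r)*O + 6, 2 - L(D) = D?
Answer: 0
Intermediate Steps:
L(D) = 2 - D
A(r, O) = 6 + O*r² (A(r, O) = r²*O + 6 = O*r² + 6 = 6 + O*r²)
v = 216 (v = (2 - 1*(-4))³ = (2 + 4)³ = 6³ = 216)
(v*((-3 + A(-2, 1))*(-5 - 2)))*0 = (216*((-3 + (6 + 1*(-2)²))*(-5 - 2)))*0 = (216*((-3 + (6 + 1*4))*(-7)))*0 = (216*((-3 + (6 + 4))*(-7)))*0 = (216*((-3 + 10)*(-7)))*0 = (216*(7*(-7)))*0 = (216*(-49))*0 = -10584*0 = 0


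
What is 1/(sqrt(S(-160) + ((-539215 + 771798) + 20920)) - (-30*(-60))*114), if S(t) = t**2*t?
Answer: -205200/42110882497 - I*sqrt(3842497)/42110882497 ≈ -4.8728e-6 - 4.6549e-8*I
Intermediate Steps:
S(t) = t**3
1/(sqrt(S(-160) + ((-539215 + 771798) + 20920)) - (-30*(-60))*114) = 1/(sqrt((-160)**3 + ((-539215 + 771798) + 20920)) - (-30*(-60))*114) = 1/(sqrt(-4096000 + (232583 + 20920)) - 1800*114) = 1/(sqrt(-4096000 + 253503) - 1*205200) = 1/(sqrt(-3842497) - 205200) = 1/(I*sqrt(3842497) - 205200) = 1/(-205200 + I*sqrt(3842497))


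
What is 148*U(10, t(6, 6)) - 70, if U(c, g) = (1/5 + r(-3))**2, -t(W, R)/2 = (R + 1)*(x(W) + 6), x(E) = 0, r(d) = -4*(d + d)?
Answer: 2165118/25 ≈ 86605.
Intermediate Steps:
r(d) = -8*d
t(W, R) = -12 - 12*R (t(W, R) = -2*(R + 1)*(0 + 6) = -2*(1 + R)*6 = -2*(6 + 6*R) = -12 - 12*R)
U(c, g) = 14641/25 (U(c, g) = (1/5 - 8*(-3))**2 = (1/5 + 24)**2 = (121/5)**2 = 14641/25)
148*U(10, t(6, 6)) - 70 = 148*(14641/25) - 70 = 2166868/25 - 70 = 2165118/25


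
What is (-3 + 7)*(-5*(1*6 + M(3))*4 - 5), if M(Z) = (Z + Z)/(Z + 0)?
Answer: -660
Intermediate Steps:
M(Z) = 2 (M(Z) = (2*Z)/Z = 2)
(-3 + 7)*(-5*(1*6 + M(3))*4 - 5) = (-3 + 7)*(-5*(1*6 + 2)*4 - 5) = 4*(-5*(6 + 2)*4 - 5) = 4*(-5*8*4 - 5) = 4*(-40*4 - 5) = 4*(-160 - 5) = 4*(-165) = -660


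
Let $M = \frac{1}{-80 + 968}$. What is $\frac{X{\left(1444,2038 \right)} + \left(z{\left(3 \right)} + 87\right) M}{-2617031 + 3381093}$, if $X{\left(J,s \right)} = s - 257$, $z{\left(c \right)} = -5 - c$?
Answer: $\frac{1581607}{678487056} \approx 0.0023311$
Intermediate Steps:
$X{\left(J,s \right)} = -257 + s$
$M = \frac{1}{888} \approx 0.0011261$
$\frac{X{\left(1444,2038 \right)} + \left(z{\left(3 \right)} + 87\right) M}{-2617031 + 3381093} = \frac{\left(-257 + 2038\right) + \left(\left(-5 - 3\right) + 87\right) \frac{1}{888}}{-2617031 + 3381093} = \frac{1781 + \left(\left(-5 - 3\right) + 87\right) \frac{1}{888}}{764062} = \left(1781 + \left(-8 + 87\right) \frac{1}{888}\right) \frac{1}{764062} = \left(1781 + 79 \cdot \frac{1}{888}\right) \frac{1}{764062} = \left(1781 + \frac{79}{888}\right) \frac{1}{764062} = \frac{1581607}{888} \cdot \frac{1}{764062} = \frac{1581607}{678487056}$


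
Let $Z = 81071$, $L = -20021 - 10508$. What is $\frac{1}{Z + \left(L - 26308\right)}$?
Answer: $\frac{1}{24234} \approx 4.1264 \cdot 10^{-5}$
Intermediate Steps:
$L = -30529$ ($L = -20021 - 10508 = -30529$)
$\frac{1}{Z + \left(L - 26308\right)} = \frac{1}{81071 - 56837} = \frac{1}{24234}$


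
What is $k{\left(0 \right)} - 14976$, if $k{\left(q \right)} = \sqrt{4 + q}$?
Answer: $-14974$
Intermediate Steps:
$k{\left(0 \right)} - 14976 = \sqrt{4 + 0} - 14976 = \sqrt{4} - 14976 = 2 - 14976 = -14974$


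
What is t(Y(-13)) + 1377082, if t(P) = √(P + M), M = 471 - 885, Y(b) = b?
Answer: 1377082 + I*√427 ≈ 1.3771e+6 + 20.664*I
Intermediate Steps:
M = -414
t(P) = √(-414 + P) (t(P) = √(P - 414) = √(-414 + P))
t(Y(-13)) + 1377082 = √(-414 - 13) + 1377082 = √(-427) + 1377082 = I*√427 + 1377082 = 1377082 + I*√427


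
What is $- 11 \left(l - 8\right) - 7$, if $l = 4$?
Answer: $37$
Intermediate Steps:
$- 11 \left(l - 8\right) - 7 = - 11 \left(4 - 8\right) - 7 = \left(-11\right) \left(-4\right) - 7 = 44 - 7 = 37$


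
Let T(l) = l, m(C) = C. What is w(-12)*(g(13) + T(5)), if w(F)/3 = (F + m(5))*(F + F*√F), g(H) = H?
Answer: 4536 + 9072*I*√3 ≈ 4536.0 + 15713.0*I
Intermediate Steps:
w(F) = 3*(5 + F)*(F + F^(3/2)) (w(F) = 3*((F + 5)*(F + F*√F)) = 3*((5 + F)*(F + F^(3/2))) = 3*(5 + F)*(F + F^(3/2)))
w(-12)*(g(13) + T(5)) = (3*(-12)² + 3*(-12)^(5/2) + 15*(-12) + 15*(-12)^(3/2))*(13 + 5) = (3*144 + 3*(288*I*√3) - 180 + 15*(-24*I*√3))*18 = (432 + 864*I*√3 - 180 - 360*I*√3)*18 = (252 + 504*I*√3)*18 = 4536 + 9072*I*√3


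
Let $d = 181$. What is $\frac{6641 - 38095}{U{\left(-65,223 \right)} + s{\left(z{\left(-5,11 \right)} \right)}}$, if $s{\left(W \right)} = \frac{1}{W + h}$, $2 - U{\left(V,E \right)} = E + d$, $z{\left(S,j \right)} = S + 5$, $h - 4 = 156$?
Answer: $\frac{5032640}{64319} \approx 78.245$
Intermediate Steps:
$h = 160$ ($h = 4 + 156 = 160$)
$z{\left(S,j \right)} = 5 + S$
$U{\left(V,E \right)} = -179 - E$ ($U{\left(V,E \right)} = 2 - \left(E + 181\right) = 2 - \left(181 + E\right) = -179 - E$)
$s{\left(W \right)} = \frac{1}{160 + W}$ ($s{\left(W \right)} = \frac{1}{W + 160} = \frac{1}{160 + W}$)
$\frac{6641 - 38095}{U{\left(-65,223 \right)} + s{\left(z{\left(-5,11 \right)} \right)}} = \frac{6641 - 38095}{\left(-179 - 223\right) + \frac{1}{160 + \left(5 - 5\right)}} = - \frac{31454}{\left(-179 - 223\right) + \frac{1}{160 + 0}} = - \frac{31454}{-402 + \frac{1}{160}} = - \frac{31454}{- \frac{64319}{160}} = \left(-31454\right) \left(- \frac{160}{64319}\right) = \frac{5032640}{64319}$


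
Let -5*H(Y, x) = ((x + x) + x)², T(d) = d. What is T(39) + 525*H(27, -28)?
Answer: -740841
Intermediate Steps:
H(Y, x) = -9*x²/5 (H(Y, x) = -((x + x) + x)²/5 = -(2*x + x)²/5 = -9*x²/5)
T(39) + 525*H(27, -28) = 39 + 525*(-9/5*(-28)²) = 39 + 525*(-9/5*784) = 39 + 525*(-7056/5) = 39 - 740880 = -740841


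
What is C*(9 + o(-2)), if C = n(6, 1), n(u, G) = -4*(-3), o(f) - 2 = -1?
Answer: 120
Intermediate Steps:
o(f) = 1 (o(f) = 2 - 1 = 1)
n(u, G) = 12
C = 12
C*(9 + o(-2)) = 12*(9 + 1) = 12*10 = 120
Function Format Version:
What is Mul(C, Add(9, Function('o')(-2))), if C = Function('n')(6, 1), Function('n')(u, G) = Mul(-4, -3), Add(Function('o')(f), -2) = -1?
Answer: 120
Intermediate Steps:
Function('o')(f) = 1 (Function('o')(f) = Add(2, -1) = 1)
Function('n')(u, G) = 12
C = 12
Mul(C, Add(9, Function('o')(-2))) = Mul(12, Add(9, 1)) = Mul(12, 10) = 120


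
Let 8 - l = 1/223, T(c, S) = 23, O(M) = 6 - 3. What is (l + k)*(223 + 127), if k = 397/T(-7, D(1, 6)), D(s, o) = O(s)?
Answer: 45339000/5129 ≈ 8839.7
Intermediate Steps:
O(M) = 3
D(s, o) = 3
l = 1783/223 (l = 8 - 1/223 = 1783/223 ≈ 7.9955)
k = 397/23 ≈ 17.261
(l + k)*(223 + 127) = (1783/223 + 397/23)*(223 + 127) = (129540/5129)*350 = 45339000/5129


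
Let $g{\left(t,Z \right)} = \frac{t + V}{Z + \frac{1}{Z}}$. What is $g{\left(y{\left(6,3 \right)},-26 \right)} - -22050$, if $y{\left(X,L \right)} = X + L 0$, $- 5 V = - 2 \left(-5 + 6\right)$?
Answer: $\frac{74638418}{3385} \approx 22050.0$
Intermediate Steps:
$V = \frac{2}{5}$ ($V = - \frac{\left(-2\right) \left(-5 + 6\right)}{5} = - \frac{\left(-2\right) 1}{5} = \left(- \frac{1}{5}\right) \left(-2\right) = \frac{2}{5} \approx 0.4$)
$y{\left(X,L \right)} = X$ ($y{\left(X,L \right)} = X + 0 = X$)
$g{\left(t,Z \right)} = \frac{\frac{2}{5} + t}{Z + \frac{1}{Z}}$ ($g{\left(t,Z \right)} = \frac{t + \frac{2}{5}}{Z + \frac{1}{Z}} = \frac{\frac{2}{5} + t}{Z + \frac{1}{Z}}$)
$g{\left(y{\left(6,3 \right)},-26 \right)} - -22050 = \frac{1}{5} \left(-26\right) \frac{1}{1 + \left(-26\right)^{2}} \left(2 + 5 \cdot 6\right) - -22050 = \frac{1}{5} \left(-26\right) \frac{1}{1 + 676} \left(2 + 30\right) + 22050 = \frac{1}{5} \left(-26\right) \frac{1}{677} \cdot 32 + 22050 = - \frac{832}{3385} + 22050 = \frac{74638418}{3385}$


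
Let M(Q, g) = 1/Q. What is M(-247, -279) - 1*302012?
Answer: -74596965/247 ≈ -3.0201e+5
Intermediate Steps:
M(-247, -279) - 1*302012 = 1/(-247) - 1*302012 = -1/247 - 302012 = -74596965/247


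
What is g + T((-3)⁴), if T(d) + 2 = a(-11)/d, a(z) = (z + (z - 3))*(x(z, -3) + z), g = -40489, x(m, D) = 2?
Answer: -364394/9 ≈ -40488.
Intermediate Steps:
a(z) = (-3 + 2*z)*(2 + z) (a(z) = (z + (z - 3))*(2 + z) = (z + (-3 + z))*(2 + z) = (-3 + 2*z)*(2 + z))
T(d) = -2 + 225/d (T(d) = -2 + (-6 - 11 + 2*(-11)²)/d = -2 + (-6 - 11 + 2*121)/d = -2 + (-6 - 11 + 242)/d = -2 + 225/d)
g + T((-3)⁴) = -40489 + (-2 + 225/((-3)⁴)) = -40489 + (-2 + 225/81) = -40489 + (-2 + 225*(1/81)) = -40489 + (-2 + 25/9) = -40489 + 7/9 = -364394/9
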